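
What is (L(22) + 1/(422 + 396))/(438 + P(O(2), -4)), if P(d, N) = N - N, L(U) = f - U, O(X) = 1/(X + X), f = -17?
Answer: -437/4908 ≈ -0.089038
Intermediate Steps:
O(X) = 1/(2*X)
L(U) = -17 - U
P(d, N) = 0
(L(22) + 1/(422 + 396))/(438 + P(O(2), -4)) = ((-17 - 1*22) + 1/(422 + 396))/(438 + 0) = ((-17 - 22) + 1/818)/438 = (-39 + 1/818)*(1/438) = -31901/818*1/438 = -437/4908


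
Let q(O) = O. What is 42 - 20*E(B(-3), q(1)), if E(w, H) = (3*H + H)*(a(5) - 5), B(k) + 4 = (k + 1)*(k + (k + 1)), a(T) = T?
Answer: 42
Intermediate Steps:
B(k) = -4 + (1 + k)*(1 + 2*k) (B(k) = -4 + (k + 1)*(k + (k + 1)) = -4 + (1 + k)*(k + (1 + k)) = -4 + (1 + k)*(1 + 2*k))
E(w, H) = 0 (E(w, H) = (3*H + H)*(5 - 5) = (4*H)*0 = 0)
42 - 20*E(B(-3), q(1)) = 42 - 20*0 = 42 + 0 = 42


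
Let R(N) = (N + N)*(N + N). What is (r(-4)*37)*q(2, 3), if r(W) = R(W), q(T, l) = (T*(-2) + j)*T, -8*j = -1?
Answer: -18352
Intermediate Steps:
j = ⅛ (j = -⅛*(-1) = ⅛ ≈ 0.12500)
q(T, l) = T*(⅛ - 2*T) (q(T, l) = (T*(-2) + ⅛)*T = (-2*T + ⅛)*T = (⅛ - 2*T)*T = T*(⅛ - 2*T))
R(N) = 4*N² (R(N) = (2*N)*(2*N) = 4*N²)
r(W) = 4*W²
(r(-4)*37)*q(2, 3) = ((4*(-4)²)*37)*((⅛)*2*(1 - 16*2)) = ((4*16)*37)*((⅛)*2*(1 - 32)) = (64*37)*((⅛)*2*(-31)) = 2368*(-31/4) = -18352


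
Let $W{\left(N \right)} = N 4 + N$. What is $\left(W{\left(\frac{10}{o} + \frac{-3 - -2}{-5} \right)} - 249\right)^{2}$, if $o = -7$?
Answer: $\frac{3189796}{49} \approx 65098.0$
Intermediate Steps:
$W{\left(N \right)} = 5 N$ ($W{\left(N \right)} = 4 N + N = 5 N$)
$\left(W{\left(\frac{10}{o} + \frac{-3 - -2}{-5} \right)} - 249\right)^{2} = \left(5 \left(\frac{10}{-7} + \frac{-3 - -2}{-5}\right) - 249\right)^{2} = \left(5 \left(10 \left(- \frac{1}{7}\right) + \left(-3 + 2\right) \left(- \frac{1}{5}\right)\right) - 249\right)^{2} = \left(5 \left(- \frac{10}{7} - - \frac{1}{5}\right) - 249\right)^{2} = \left(5 \left(- \frac{10}{7} + \frac{1}{5}\right) - 249\right)^{2} = \left(5 \left(- \frac{43}{35}\right) - 249\right)^{2} = \left(- \frac{43}{7} - 249\right)^{2} = \left(- \frac{1786}{7}\right)^{2} = \frac{3189796}{49}$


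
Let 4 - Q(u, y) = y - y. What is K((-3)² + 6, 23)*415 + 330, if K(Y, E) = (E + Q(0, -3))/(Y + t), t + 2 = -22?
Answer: -915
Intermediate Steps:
t = -24 (t = -2 - 22 = -24)
Q(u, y) = 4 (Q(u, y) = 4 - (y - y) = 4 - 1*0 = 4 + 0 = 4)
K(Y, E) = (4 + E)/(-24 + Y) (K(Y, E) = (E + 4)/(Y - 24) = (4 + E)/(-24 + Y))
K((-3)² + 6, 23)*415 + 330 = ((4 + 23)/(-24 + ((-3)² + 6)))*415 + 330 = (27/(-24 + (9 + 6)))*415 + 330 = (27/(-24 + 15))*415 + 330 = (27/(-9))*415 + 330 = -⅑*27*415 + 330 = -3*415 + 330 = -1245 + 330 = -915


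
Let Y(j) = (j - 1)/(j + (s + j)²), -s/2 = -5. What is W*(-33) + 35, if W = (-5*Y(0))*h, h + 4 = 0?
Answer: 208/5 ≈ 41.600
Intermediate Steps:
s = 10 (s = -2*(-5) = 10)
h = -4 (h = -4 + 0 = -4)
Y(j) = (-1 + j)/(j + (10 + j)²) (Y(j) = (j - 1)/(j + (10 + j)²) = (-1 + j)/(j + (10 + j)²))
W = -⅕ (W = -5*(-1 + 0)/(0 + (10 + 0)²)*(-4) = -5*(-1)/(0 + 10²)*(-4) = -5*(-1)/(0 + 100)*(-4) = -5*(-1)/100*(-4) = -(-1)/20*(-4) = -5*(-1/100)*(-4) = (1/20)*(-4) = -⅕ ≈ -0.20000)
W*(-33) + 35 = -⅕*(-33) + 35 = 33/5 + 35 = 208/5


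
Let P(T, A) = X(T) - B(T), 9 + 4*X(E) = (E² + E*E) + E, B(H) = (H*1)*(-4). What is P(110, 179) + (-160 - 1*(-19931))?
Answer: 105145/4 ≈ 26286.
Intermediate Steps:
B(H) = -4*H (B(H) = H*(-4) = -4*H)
X(E) = -9/4 + E²/2 + E/4 (X(E) = -9/4 + ((E² + E*E) + E)/4 = -9/4 + ((E² + E²) + E)/4 = -9/4 + (2*E² + E)/4 = -9/4 + (E + 2*E²)/4 = -9/4 + (E²/2 + E/4) = -9/4 + E²/2 + E/4)
P(T, A) = -9/4 + T²/2 + 17*T/4 (P(T, A) = (-9/4 + T²/2 + T/4) - (-4)*T = (-9/4 + T²/2 + T/4) + 4*T = -9/4 + T²/2 + 17*T/4)
P(110, 179) + (-160 - 1*(-19931)) = (-9/4 + (½)*110² + (17/4)*110) + (-160 - 1*(-19931)) = (-9/4 + (½)*12100 + 935/2) + (-160 + 19931) = (-9/4 + 6050 + 935/2) + 19771 = 26061/4 + 19771 = 105145/4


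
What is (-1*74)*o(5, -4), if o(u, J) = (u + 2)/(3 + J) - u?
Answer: 888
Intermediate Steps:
o(u, J) = -u + (2 + u)/(3 + J) (o(u, J) = (2 + u)/(3 + J) - u = -u + (2 + u)/(3 + J))
(-1*74)*o(5, -4) = (-1*74)*((2 - 2*5 - 1*(-4)*5)/(3 - 4)) = -74*(2 - 10 + 20)/(-1) = -(-74)*12 = -74*(-12) = 888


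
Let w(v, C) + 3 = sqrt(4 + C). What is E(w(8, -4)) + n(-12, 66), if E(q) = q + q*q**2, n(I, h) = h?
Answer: 36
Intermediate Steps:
w(v, C) = -3 + sqrt(4 + C)
E(q) = q + q**3
E(w(8, -4)) + n(-12, 66) = ((-3 + sqrt(4 - 4)) + (-3 + sqrt(4 - 4))**3) + 66 = ((-3 + sqrt(0)) + (-3 + sqrt(0))**3) + 66 = ((-3 + 0) + (-3 + 0)**3) + 66 = (-3 + (-3)**3) + 66 = (-3 - 27) + 66 = -30 + 66 = 36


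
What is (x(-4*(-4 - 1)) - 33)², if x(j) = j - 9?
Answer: 484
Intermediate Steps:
x(j) = -9 + j
(x(-4*(-4 - 1)) - 33)² = ((-9 - 4*(-4 - 1)) - 33)² = ((-9 - 4*(-5)) - 33)² = ((-9 + 20) - 33)² = (11 - 33)² = (-22)² = 484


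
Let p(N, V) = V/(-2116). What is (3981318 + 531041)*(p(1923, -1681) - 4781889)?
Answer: -45658193731500037/2116 ≈ -2.1578e+13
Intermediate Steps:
p(N, V) = -V/2116 (p(N, V) = V*(-1/2116) = -V/2116)
(3981318 + 531041)*(p(1923, -1681) - 4781889) = (3981318 + 531041)*(-1/2116*(-1681) - 4781889) = 4512359*(1681/2116 - 4781889) = 4512359*(-10118475443/2116) = -45658193731500037/2116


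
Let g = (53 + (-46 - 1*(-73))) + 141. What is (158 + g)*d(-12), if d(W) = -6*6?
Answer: -13644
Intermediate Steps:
d(W) = -36
g = 221 (g = (53 + (-46 + 73)) + 141 = (53 + 27) + 141 = 80 + 141 = 221)
(158 + g)*d(-12) = (158 + 221)*(-36) = 379*(-36) = -13644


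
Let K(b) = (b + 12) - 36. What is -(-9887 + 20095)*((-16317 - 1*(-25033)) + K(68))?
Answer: -89422080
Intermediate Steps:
K(b) = -24 + b (K(b) = (12 + b) - 36 = -24 + b)
-(-9887 + 20095)*((-16317 - 1*(-25033)) + K(68)) = -(-9887 + 20095)*((-16317 - 1*(-25033)) + (-24 + 68)) = -10208*((-16317 + 25033) + 44) = -10208*(8716 + 44) = -10208*8760 = -1*89422080 = -89422080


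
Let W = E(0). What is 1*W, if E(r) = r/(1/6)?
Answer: 0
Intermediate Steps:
E(r) = 6*r (E(r) = r/(⅙) = r*6 = 6*r)
W = 0 (W = 6*0 = 0)
1*W = 1*0 = 0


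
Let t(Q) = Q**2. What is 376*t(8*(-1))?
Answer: 24064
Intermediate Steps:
376*t(8*(-1)) = 376*(8*(-1))**2 = 376*(-8)**2 = 376*64 = 24064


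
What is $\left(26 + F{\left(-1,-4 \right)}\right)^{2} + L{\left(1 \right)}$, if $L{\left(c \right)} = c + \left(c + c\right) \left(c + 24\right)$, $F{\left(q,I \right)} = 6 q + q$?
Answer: $412$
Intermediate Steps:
$F{\left(q,I \right)} = 7 q$
$L{\left(c \right)} = c + 2 c \left(24 + c\right)$
$\left(26 + F{\left(-1,-4 \right)}\right)^{2} + L{\left(1 \right)} = \left(26 + 7 \left(-1\right)\right)^{2} + 1 \left(49 + 2 \cdot 1\right) = \left(26 - 7\right)^{2} + 1 \left(49 + 2\right) = 19^{2} + 1 \cdot 51 = 361 + 51 = 412$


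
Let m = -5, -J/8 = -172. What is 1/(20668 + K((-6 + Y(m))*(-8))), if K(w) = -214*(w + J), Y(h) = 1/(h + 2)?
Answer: -3/853916 ≈ -3.5132e-6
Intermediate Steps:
J = 1376 (J = -8*(-172) = 1376)
Y(h) = 1/(2 + h)
K(w) = -294464 - 214*w (K(w) = -214*(w + 1376) = -214*(1376 + w) = -294464 - 214*w)
1/(20668 + K((-6 + Y(m))*(-8))) = 1/(20668 + (-294464 - 214*(-6 + 1/(2 - 5))*(-8))) = 1/(20668 + (-294464 - 214*(-6 + 1/(-3))*(-8))) = 1/(20668 + (-294464 - 214*(-6 - 1/3)*(-8))) = 1/(20668 + (-294464 - (-4066)*(-8)/3)) = 1/(20668 + (-294464 - 214*152/3)) = 1/(20668 + (-294464 - 32528/3)) = 1/(20668 - 915920/3) = 1/(-853916/3) = -3/853916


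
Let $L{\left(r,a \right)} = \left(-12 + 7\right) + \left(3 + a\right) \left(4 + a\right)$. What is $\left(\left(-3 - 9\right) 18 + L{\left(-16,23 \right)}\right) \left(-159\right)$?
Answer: $-76479$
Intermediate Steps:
$L{\left(r,a \right)} = -5 + \left(3 + a\right) \left(4 + a\right)$
$\left(\left(-3 - 9\right) 18 + L{\left(-16,23 \right)}\right) \left(-159\right) = \left(\left(-3 - 9\right) 18 + \left(7 + 23^{2} + 7 \cdot 23\right)\right) \left(-159\right) = \left(\left(-3 - 9\right) 18 + \left(7 + 529 + 161\right)\right) \left(-159\right) = \left(\left(-12\right) 18 + 697\right) \left(-159\right) = \left(-216 + 697\right) \left(-159\right) = 481 \left(-159\right) = -76479$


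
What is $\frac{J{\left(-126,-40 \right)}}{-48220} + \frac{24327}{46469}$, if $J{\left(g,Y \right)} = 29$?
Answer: $\frac{1171700339}{2240735180} \approx 0.52291$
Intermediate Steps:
$\frac{J{\left(-126,-40 \right)}}{-48220} + \frac{24327}{46469} = \frac{29}{-48220} + \frac{24327}{46469} = 29 \left(- \frac{1}{48220}\right) + 24327 \cdot \frac{1}{46469} = - \frac{29}{48220} + \frac{24327}{46469} = \frac{1171700339}{2240735180}$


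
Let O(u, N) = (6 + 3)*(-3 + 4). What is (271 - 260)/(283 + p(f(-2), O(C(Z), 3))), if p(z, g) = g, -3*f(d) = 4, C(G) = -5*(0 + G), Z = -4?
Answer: 11/292 ≈ 0.037671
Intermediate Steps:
C(G) = -5*G
f(d) = -4/3 (f(d) = -1/3*4 = -4/3)
O(u, N) = 9 (O(u, N) = 9*1 = 9)
(271 - 260)/(283 + p(f(-2), O(C(Z), 3))) = (271 - 260)/(283 + 9) = 11/292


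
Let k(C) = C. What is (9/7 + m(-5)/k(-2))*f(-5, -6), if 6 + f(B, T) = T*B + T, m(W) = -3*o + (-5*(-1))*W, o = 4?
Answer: 2493/7 ≈ 356.14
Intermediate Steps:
m(W) = -12 + 5*W (m(W) = -3*4 + (-5*(-1))*W = -12 + 5*W)
f(B, T) = -6 + T + B*T (f(B, T) = -6 + (T*B + T) = -6 + (B*T + T) = -6 + (T + B*T) = -6 + T + B*T)
(9/7 + m(-5)/k(-2))*f(-5, -6) = (9/7 + (-12 + 5*(-5))/(-2))*(-6 - 6 - 5*(-6)) = (9*(1/7) + (-12 - 25)*(-1/2))*(-6 - 6 + 30) = (9/7 - 37*(-1/2))*18 = (9/7 + 37/2)*18 = (277/14)*18 = 2493/7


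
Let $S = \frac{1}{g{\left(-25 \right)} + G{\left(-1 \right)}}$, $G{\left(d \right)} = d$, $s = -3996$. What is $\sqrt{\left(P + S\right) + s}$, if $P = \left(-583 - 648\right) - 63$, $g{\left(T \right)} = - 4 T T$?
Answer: $\frac{i \sqrt{33088957791}}{2501} \approx 72.732 i$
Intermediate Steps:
$g{\left(T \right)} = - 4 T^{2}$
$S = - \frac{1}{2501}$ ($S = \frac{1}{- 4 \left(-25\right)^{2} - 1} = \frac{1}{\left(-4\right) 625 - 1} = \frac{1}{-2500 - 1} = \frac{1}{-2501} = - \frac{1}{2501} \approx -0.00039984$)
$P = -1294$ ($P = -1231 - 63 = -1294$)
$\sqrt{\left(P + S\right) + s} = \sqrt{\left(-1294 - \frac{1}{2501}\right) - 3996} = \sqrt{- \frac{3236295}{2501} - 3996} = \sqrt{- \frac{13230291}{2501}} = \frac{i \sqrt{33088957791}}{2501}$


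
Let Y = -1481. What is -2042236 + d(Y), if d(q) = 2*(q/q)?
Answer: -2042234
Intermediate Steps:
d(q) = 2 (d(q) = 2*1 = 2)
-2042236 + d(Y) = -2042236 + 2 = -2042234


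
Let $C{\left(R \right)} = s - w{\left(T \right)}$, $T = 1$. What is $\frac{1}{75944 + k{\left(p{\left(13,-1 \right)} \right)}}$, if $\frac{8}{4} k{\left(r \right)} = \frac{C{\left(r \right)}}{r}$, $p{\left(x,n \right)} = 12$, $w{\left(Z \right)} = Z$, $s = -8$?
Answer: $\frac{8}{607549} \approx 1.3168 \cdot 10^{-5}$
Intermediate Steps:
$C{\left(R \right)} = -9$ ($C{\left(R \right)} = -8 - 1 = -9$)
$k{\left(r \right)} = - \frac{9}{2 r}$ ($k{\left(r \right)} = \frac{\left(-9\right) \frac{1}{r}}{2} = - \frac{9}{2 r}$)
$\frac{1}{75944 + k{\left(p{\left(13,-1 \right)} \right)}} = \frac{1}{75944 - \frac{9}{2 \cdot 12}} = \frac{1}{75944 - \frac{3}{8}} = \frac{1}{\frac{607549}{8}} = \frac{8}{607549}$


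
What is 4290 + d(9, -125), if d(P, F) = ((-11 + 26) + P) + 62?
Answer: 4376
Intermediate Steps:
d(P, F) = 77 + P (d(P, F) = (15 + P) + 62 = 77 + P)
4290 + d(9, -125) = 4290 + (77 + 9) = 4290 + 86 = 4376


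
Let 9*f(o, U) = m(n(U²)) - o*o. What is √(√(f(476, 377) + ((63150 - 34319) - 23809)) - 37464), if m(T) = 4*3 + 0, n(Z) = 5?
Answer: √(-337176 + 3*I*√181366)/3 ≈ 0.36671 + 193.56*I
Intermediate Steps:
m(T) = 12 (m(T) = 12 + 0 = 12)
f(o, U) = 4/3 - o²/9 (f(o, U) = (12 - o*o)/9 = (12 - o²)/9 = 4/3 - o²/9)
√(√(f(476, 377) + ((63150 - 34319) - 23809)) - 37464) = √(√((4/3 - ⅑*476²) + ((63150 - 34319) - 23809)) - 37464) = √(√((4/3 - ⅑*226576) + (28831 - 23809)) - 37464) = √(√((4/3 - 226576/9) + 5022) - 37464) = √(√(-226564/9 + 5022) - 37464) = √(√(-181366/9) - 37464) = √(I*√181366/3 - 37464) = √(-37464 + I*√181366/3)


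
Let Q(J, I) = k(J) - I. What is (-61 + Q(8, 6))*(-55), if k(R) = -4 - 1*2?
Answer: 4015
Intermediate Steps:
k(R) = -6 (k(R) = -4 - 2 = -6)
Q(J, I) = -6 - I
(-61 + Q(8, 6))*(-55) = (-61 + (-6 - 1*6))*(-55) = (-61 + (-6 - 6))*(-55) = (-61 - 12)*(-55) = -73*(-55) = 4015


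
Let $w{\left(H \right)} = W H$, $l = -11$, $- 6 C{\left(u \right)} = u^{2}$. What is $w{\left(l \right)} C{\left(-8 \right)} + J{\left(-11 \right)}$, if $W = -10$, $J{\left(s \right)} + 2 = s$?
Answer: $- \frac{3559}{3} \approx -1186.3$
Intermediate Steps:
$J{\left(s \right)} = -2 + s$
$C{\left(u \right)} = - \frac{u^{2}}{6}$
$w{\left(H \right)} = - 10 H$
$w{\left(l \right)} C{\left(-8 \right)} + J{\left(-11 \right)} = \left(-10\right) \left(-11\right) \left(- \frac{\left(-8\right)^{2}}{6}\right) - 13 = 110 \left(\left(- \frac{1}{6}\right) 64\right) - 13 = 110 \left(- \frac{32}{3}\right) - 13 = - \frac{3520}{3} - 13 = - \frac{3559}{3}$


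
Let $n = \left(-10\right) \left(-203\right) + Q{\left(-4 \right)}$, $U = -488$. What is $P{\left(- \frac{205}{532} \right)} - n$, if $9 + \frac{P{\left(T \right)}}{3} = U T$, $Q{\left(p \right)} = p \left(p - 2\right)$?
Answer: $- \frac{201743}{133} \approx -1516.9$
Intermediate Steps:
$Q{\left(p \right)} = p \left(-2 + p\right)$
$P{\left(T \right)} = -27 - 1464 T$ ($P{\left(T \right)} = -27 + 3 \left(- 488 T\right) = -27 - 1464 T$)
$n = 2054$ ($n = \left(-10\right) \left(-203\right) - 4 \left(-2 - 4\right) = 2030 - -24 = 2030 + 24 = 2054$)
$P{\left(- \frac{205}{532} \right)} - n = \left(-27 - 1464 \left(- \frac{205}{532}\right)\right) - 2054 = \left(-27 - 1464 \left(\left(-205\right) \frac{1}{532}\right)\right) - 2054 = \left(-27 - - \frac{75030}{133}\right) - 2054 = \left(-27 + \frac{75030}{133}\right) - 2054 = \frac{71439}{133} - 2054 = - \frac{201743}{133}$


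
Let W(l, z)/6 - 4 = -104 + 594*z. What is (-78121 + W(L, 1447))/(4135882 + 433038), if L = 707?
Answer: 5078387/4568920 ≈ 1.1115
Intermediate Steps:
W(l, z) = -600 + 3564*z (W(l, z) = 24 + 6*(-104 + 594*z) = 24 + (-624 + 3564*z) = -600 + 3564*z)
(-78121 + W(L, 1447))/(4135882 + 433038) = (-78121 + (-600 + 3564*1447))/(4135882 + 433038) = (-78121 + (-600 + 5157108))/4568920 = (-78121 + 5156508)*(1/4568920) = 5078387*(1/4568920) = 5078387/4568920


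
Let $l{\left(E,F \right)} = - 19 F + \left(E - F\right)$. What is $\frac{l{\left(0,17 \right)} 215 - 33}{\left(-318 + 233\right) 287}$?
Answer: $\frac{73133}{24395} \approx 2.9979$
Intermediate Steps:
$l{\left(E,F \right)} = E - 20 F$
$\frac{l{\left(0,17 \right)} 215 - 33}{\left(-318 + 233\right) 287} = \frac{\left(0 - 340\right) 215 - 33}{\left(-318 + 233\right) 287} = \frac{\left(0 - 340\right) 215 - 33}{\left(-85\right) 287} = \frac{\left(-340\right) 215 - 33}{-24395} = \left(-73100 - 33\right) \left(- \frac{1}{24395}\right) = \left(-73133\right) \left(- \frac{1}{24395}\right) = \frac{73133}{24395}$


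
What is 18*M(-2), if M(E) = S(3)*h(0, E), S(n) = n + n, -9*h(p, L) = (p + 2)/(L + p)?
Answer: 12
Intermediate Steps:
h(p, L) = -(2 + p)/(9*(L + p)) (h(p, L) = -(p + 2)/(9*(L + p)) = -(2 + p)/(9*(L + p)))
S(n) = 2*n
M(E) = -4/(3*E) (M(E) = (2*3)*((-2 - 1*0)/(9*(E + 0))) = 6*((-2 + 0)/(9*E)) = 6*((⅑)*(-2)/E) = 6*(-2/(9*E)) = -4/(3*E))
18*M(-2) = 18*(-4/3/(-2)) = 18*(-4/3*(-½)) = 18*(⅔) = 12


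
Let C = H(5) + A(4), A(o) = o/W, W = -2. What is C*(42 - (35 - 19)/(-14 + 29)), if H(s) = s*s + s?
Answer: 17192/15 ≈ 1146.1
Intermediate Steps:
A(o) = -o/2 (A(o) = o/(-2) = o*(-½) = -o/2)
H(s) = s + s² (H(s) = s² + s = s + s²)
C = 28 (C = 5*(1 + 5) - ½*4 = 5*6 - 2 = 30 - 2 = 28)
C*(42 - (35 - 19)/(-14 + 29)) = 28*(42 - (35 - 19)/(-14 + 29)) = 28*(42 - 16/15) = 28*(614/15) = 17192/15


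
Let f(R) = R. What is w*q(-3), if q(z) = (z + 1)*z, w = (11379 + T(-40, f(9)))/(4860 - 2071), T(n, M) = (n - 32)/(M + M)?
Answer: 68250/2789 ≈ 24.471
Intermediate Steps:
T(n, M) = (-32 + n)/(2*M) (T(n, M) = (-32 + n)/((2*M)) = (-32 + n)*(1/(2*M)) = (-32 + n)/(2*M))
w = 11375/2789 (w = (11379 + (1/2)*(-32 - 40)/9)/(4860 - 2071) = (11379 + (1/2)*(1/9)*(-72))/2789 = (11379 - 4)*(1/2789) = 11375*(1/2789) = 11375/2789 ≈ 4.0785)
q(z) = z*(1 + z) (q(z) = (1 + z)*z = z*(1 + z))
w*q(-3) = 11375*(-3*(1 - 3))/2789 = 11375*(-3*(-2))/2789 = (11375/2789)*6 = 68250/2789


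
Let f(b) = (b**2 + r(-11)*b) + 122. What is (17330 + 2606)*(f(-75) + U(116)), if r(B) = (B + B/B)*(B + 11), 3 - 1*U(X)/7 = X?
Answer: 98802816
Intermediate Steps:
U(X) = 21 - 7*X
r(B) = (1 + B)*(11 + B) (r(B) = (B + 1)*(11 + B) = (1 + B)*(11 + B))
f(b) = 122 + b**2 (f(b) = (b**2 + (11 + (-11)**2 + 12*(-11))*b) + 122 = (b**2 + (11 + 121 - 132)*b) + 122 = (b**2 + 0*b) + 122 = (b**2 + 0) + 122 = b**2 + 122 = 122 + b**2)
(17330 + 2606)*(f(-75) + U(116)) = (17330 + 2606)*((122 + (-75)**2) + (21 - 7*116)) = 19936*((122 + 5625) + (21 - 812)) = 19936*(5747 - 791) = 19936*4956 = 98802816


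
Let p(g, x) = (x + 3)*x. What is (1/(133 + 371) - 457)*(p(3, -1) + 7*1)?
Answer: -1151635/504 ≈ -2285.0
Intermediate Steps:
p(g, x) = x*(3 + x) (p(g, x) = (3 + x)*x = x*(3 + x))
(1/(133 + 371) - 457)*(p(3, -1) + 7*1) = (1/(133 + 371) - 457)*(-(3 - 1) + 7*1) = (1/504 - 457)*(-1*2 + 7) = (1/504 - 457)*(-2 + 7) = -230327/504*5 = -1151635/504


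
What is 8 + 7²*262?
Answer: 12846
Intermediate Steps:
8 + 7²*262 = 8 + 49*262 = 8 + 12838 = 12846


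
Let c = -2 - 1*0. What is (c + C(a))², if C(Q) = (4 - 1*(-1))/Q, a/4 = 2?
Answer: 121/64 ≈ 1.8906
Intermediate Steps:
c = -2 (c = -2 + 0 = -2)
a = 8 (a = 4*2 = 8)
C(Q) = 5/Q (C(Q) = (4 + 1)/Q = 5/Q)
(c + C(a))² = (-2 + 5/8)² = (-11/8)² = 121/64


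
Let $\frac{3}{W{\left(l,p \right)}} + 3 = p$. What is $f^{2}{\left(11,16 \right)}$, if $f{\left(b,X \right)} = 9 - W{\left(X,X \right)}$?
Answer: $\frac{12996}{169} \approx 76.899$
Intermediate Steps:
$W{\left(l,p \right)} = \frac{3}{-3 + p}$
$f{\left(b,X \right)} = 9 - \frac{3}{-3 + X}$
$f^{2}{\left(11,16 \right)} = \left(\frac{3 \left(-10 + 3 \cdot 16\right)}{-3 + 16}\right)^{2} = \left(\frac{3 \left(-10 + 48\right)}{13}\right)^{2} = \left(3 \cdot \frac{1}{13} \cdot 38\right)^{2} = \left(\frac{114}{13}\right)^{2} = \frac{12996}{169}$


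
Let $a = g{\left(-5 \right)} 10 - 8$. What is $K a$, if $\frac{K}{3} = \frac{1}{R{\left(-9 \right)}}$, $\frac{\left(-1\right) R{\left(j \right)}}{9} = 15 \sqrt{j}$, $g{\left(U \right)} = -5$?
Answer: $- \frac{58 i}{135} \approx - 0.42963 i$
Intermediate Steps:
$R{\left(j \right)} = - 135 \sqrt{j}$ ($R{\left(j \right)} = - 9 \cdot 15 \sqrt{j} = - 135 \sqrt{j}$)
$K = \frac{i}{135}$ ($K = \frac{3}{\left(-135\right) \sqrt{-9}} = \frac{3}{\left(-135\right) 3 i} = \frac{3}{\left(-405\right) i} = 3 \frac{i}{405} = \frac{i}{135} \approx 0.0074074 i$)
$a = -58$ ($a = \left(-5\right) 10 - 8 = -50 - 8 = -58$)
$K a = \frac{i}{135} \left(-58\right) = - \frac{58 i}{135}$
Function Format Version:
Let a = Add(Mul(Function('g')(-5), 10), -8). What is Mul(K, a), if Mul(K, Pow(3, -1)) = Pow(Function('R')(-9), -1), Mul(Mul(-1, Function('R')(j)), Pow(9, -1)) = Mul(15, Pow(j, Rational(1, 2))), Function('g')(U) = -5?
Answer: Mul(Rational(-58, 135), I) ≈ Mul(-0.42963, I)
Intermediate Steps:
Function('R')(j) = Mul(-135, Pow(j, Rational(1, 2))) (Function('R')(j) = Mul(-9, Mul(15, Pow(j, Rational(1, 2)))) = Mul(-135, Pow(j, Rational(1, 2))))
K = Mul(Rational(1, 135), I) (K = Mul(3, Pow(Mul(-135, Pow(-9, Rational(1, 2))), -1)) = Mul(3, Pow(Mul(-135, Mul(3, I)), -1)) = Mul(3, Pow(Mul(-405, I), -1)) = Mul(3, Mul(Rational(1, 405), I)) = Mul(Rational(1, 135), I) ≈ Mul(0.0074074, I))
a = -58 (a = Add(Mul(-5, 10), -8) = Add(-50, -8) = -58)
Mul(K, a) = Mul(Mul(Rational(1, 135), I), -58) = Mul(Rational(-58, 135), I)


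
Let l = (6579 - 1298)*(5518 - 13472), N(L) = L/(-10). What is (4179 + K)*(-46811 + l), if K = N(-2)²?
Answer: -878682547452/5 ≈ -1.7574e+11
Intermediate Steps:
N(L) = -L/10 (N(L) = L*(-⅒) = -L/10)
l = -42005074 (l = 5281*(-7954) = -42005074)
K = 1/25 (K = (-⅒*(-2))² = (⅕)² = 1/25 ≈ 0.040000)
(4179 + K)*(-46811 + l) = (4179 + 1/25)*(-46811 - 42005074) = (104476/25)*(-42051885) = -878682547452/5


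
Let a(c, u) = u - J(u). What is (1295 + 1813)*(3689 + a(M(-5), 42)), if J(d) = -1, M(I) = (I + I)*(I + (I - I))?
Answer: 11599056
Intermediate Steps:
M(I) = 2*I² (M(I) = (2*I)*(I + 0) = (2*I)*I = 2*I²)
a(c, u) = 1 + u (a(c, u) = u - 1*(-1) = u + 1 = 1 + u)
(1295 + 1813)*(3689 + a(M(-5), 42)) = (1295 + 1813)*(3689 + (1 + 42)) = 3108*(3689 + 43) = 3108*3732 = 11599056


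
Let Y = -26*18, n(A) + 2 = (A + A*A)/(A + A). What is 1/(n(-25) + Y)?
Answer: -1/482 ≈ -0.0020747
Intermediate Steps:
n(A) = -2 + (A + A²)/(2*A) (n(A) = -2 + (A + A*A)/(A + A) = -2 + (A + A²)/((2*A)) = -2 + (A + A²)*(1/(2*A)) = -2 + (A + A²)/(2*A))
Y = -468
1/(n(-25) + Y) = 1/((-3/2 + (½)*(-25)) - 468) = 1/((-3/2 - 25/2) - 468) = 1/(-14 - 468) = 1/(-482) = -1/482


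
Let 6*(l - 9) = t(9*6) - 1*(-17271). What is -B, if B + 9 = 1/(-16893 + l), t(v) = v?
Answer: 251939/27993 ≈ 9.0001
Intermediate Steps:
l = 5793/2 (l = 9 + (9*6 - 1*(-17271))/6 = 9 + (54 + 17271)/6 = 9 + (1/6)*17325 = 9 + 5775/2 = 5793/2 ≈ 2896.5)
B = -251939/27993 (B = -9 + 1/(-16893 + 5793/2) = -9 + 1/(-27993/2) = -9 - 2/27993 = -251939/27993 ≈ -9.0001)
-B = -1*(-251939/27993) = 251939/27993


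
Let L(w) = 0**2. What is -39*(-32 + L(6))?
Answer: 1248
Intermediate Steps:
L(w) = 0
-39*(-32 + L(6)) = -39*(-32 + 0) = -39*(-32) = 1248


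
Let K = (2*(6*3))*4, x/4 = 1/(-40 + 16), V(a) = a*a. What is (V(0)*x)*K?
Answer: 0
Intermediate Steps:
V(a) = a**2
x = -1/6 (x = 4/(-40 + 16) = 4/(-24) = 4*(-1/24) = -1/6 ≈ -0.16667)
K = 144 (K = (2*18)*4 = 36*4 = 144)
(V(0)*x)*K = (0**2*(-1/6))*144 = (0*(-1/6))*144 = 0*144 = 0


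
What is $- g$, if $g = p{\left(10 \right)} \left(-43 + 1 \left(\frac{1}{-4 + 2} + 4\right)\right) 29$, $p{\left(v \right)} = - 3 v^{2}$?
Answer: $-343650$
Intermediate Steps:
$g = 343650$ ($g = - 3 \cdot 10^{2} \left(-43 + 1 \left(\frac{1}{-4 + 2} + 4\right)\right) 29 = \left(-3\right) 100 \left(-43 + 1 \left(\frac{1}{-2} + 4\right)\right) 29 = - 300 \left(-43 + 1 \left(- \frac{1}{2} + 4\right)\right) 29 = - 300 \left(-43 + 1 \cdot \frac{7}{2}\right) 29 = - 300 \left(-43 + \frac{7}{2}\right) 29 = \left(-300\right) \left(- \frac{79}{2}\right) 29 = 11850 \cdot 29 = 343650$)
$- g = \left(-1\right) 343650 = -343650$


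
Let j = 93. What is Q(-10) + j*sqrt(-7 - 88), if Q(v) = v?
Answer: -10 + 93*I*sqrt(95) ≈ -10.0 + 906.45*I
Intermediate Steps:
Q(-10) + j*sqrt(-7 - 88) = -10 + 93*sqrt(-7 - 88) = -10 + 93*sqrt(-95) = -10 + 93*(I*sqrt(95)) = -10 + 93*I*sqrt(95)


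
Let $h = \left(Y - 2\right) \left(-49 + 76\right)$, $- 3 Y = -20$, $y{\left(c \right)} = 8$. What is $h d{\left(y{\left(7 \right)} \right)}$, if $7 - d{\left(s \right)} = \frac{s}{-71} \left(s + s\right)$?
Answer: $\frac{78750}{71} \approx 1109.2$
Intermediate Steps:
$Y = \frac{20}{3}$ ($Y = \left(- \frac{1}{3}\right) \left(-20\right) = \frac{20}{3} \approx 6.6667$)
$d{\left(s \right)} = 7 + \frac{2 s^{2}}{71}$ ($d{\left(s \right)} = 7 - \frac{s}{-71} \left(s + s\right) = 7 - s \left(- \frac{1}{71}\right) 2 s = 7 - - \frac{s}{71} \cdot 2 s = 7 - - \frac{2 s^{2}}{71} = 7 + \frac{2 s^{2}}{71}$)
$h = 126$ ($h = \left(\frac{20}{3} - 2\right) \left(-49 + 76\right) = \frac{14}{3} \cdot 27 = 126$)
$h d{\left(y{\left(7 \right)} \right)} = 126 \left(7 + \frac{2 \cdot 8^{2}}{71}\right) = 126 \left(7 + \frac{2}{71} \cdot 64\right) = 126 \left(7 + \frac{128}{71}\right) = 126 \cdot \frac{625}{71} = \frac{78750}{71}$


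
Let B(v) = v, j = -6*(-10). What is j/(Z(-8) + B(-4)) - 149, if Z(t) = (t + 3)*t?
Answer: -442/3 ≈ -147.33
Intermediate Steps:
j = 60
Z(t) = t*(3 + t) (Z(t) = (3 + t)*t = t*(3 + t))
j/(Z(-8) + B(-4)) - 149 = 60/(-8*(3 - 8) - 4) - 149 = 60/(-8*(-5) - 4) - 149 = 60/(40 - 4) - 149 = 60/36 - 149 = (1/36)*60 - 149 = 5/3 - 149 = -442/3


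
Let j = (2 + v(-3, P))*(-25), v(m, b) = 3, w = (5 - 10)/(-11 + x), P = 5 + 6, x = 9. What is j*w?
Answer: -625/2 ≈ -312.50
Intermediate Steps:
P = 11
w = 5/2 (w = (5 - 10)/(-11 + 9) = -5/(-2) = -5*(-½) = 5/2 ≈ 2.5000)
j = -125 (j = (2 + 3)*(-25) = 5*(-25) = -125)
j*w = -125*5/2 = -625/2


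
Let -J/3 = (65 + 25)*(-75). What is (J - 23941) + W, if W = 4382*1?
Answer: 691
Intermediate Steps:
W = 4382
J = 20250 (J = -3*(65 + 25)*(-75) = -270*(-75) = -3*(-6750) = 20250)
(J - 23941) + W = (20250 - 23941) + 4382 = -3691 + 4382 = 691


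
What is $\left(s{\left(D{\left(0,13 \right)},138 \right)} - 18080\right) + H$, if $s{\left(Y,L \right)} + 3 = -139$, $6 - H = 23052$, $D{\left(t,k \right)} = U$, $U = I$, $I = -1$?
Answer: $-41268$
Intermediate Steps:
$U = -1$
$D{\left(t,k \right)} = -1$
$H = -23046$ ($H = 6 - 23052 = -23046$)
$s{\left(Y,L \right)} = -142$ ($s{\left(Y,L \right)} = -3 - 139 = -142$)
$\left(s{\left(D{\left(0,13 \right)},138 \right)} - 18080\right) + H = \left(-142 - 18080\right) - 23046 = -18222 - 23046 = -41268$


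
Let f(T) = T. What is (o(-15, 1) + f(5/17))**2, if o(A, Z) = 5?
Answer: 8100/289 ≈ 28.028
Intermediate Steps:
(o(-15, 1) + f(5/17))**2 = (5 + 5/17)**2 = (90/17)**2 = 8100/289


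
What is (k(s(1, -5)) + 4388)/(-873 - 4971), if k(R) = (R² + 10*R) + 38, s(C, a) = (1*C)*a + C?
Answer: -2201/2922 ≈ -0.75325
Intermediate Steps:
s(C, a) = C + C*a (s(C, a) = C*a + C = C + C*a)
k(R) = 38 + R² + 10*R
(k(s(1, -5)) + 4388)/(-873 - 4971) = ((38 + (1*(1 - 5))² + 10*(1*(1 - 5))) + 4388)/(-873 - 4971) = ((38 + (1*(-4))² + 10*(1*(-4))) + 4388)/(-5844) = ((38 + (-4)² + 10*(-4)) + 4388)*(-1/5844) = ((38 + 16 - 40) + 4388)*(-1/5844) = (14 + 4388)*(-1/5844) = 4402*(-1/5844) = -2201/2922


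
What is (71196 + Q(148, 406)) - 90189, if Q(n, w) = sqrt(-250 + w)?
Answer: -18993 + 2*sqrt(39) ≈ -18981.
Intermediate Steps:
(71196 + Q(148, 406)) - 90189 = (71196 + sqrt(-250 + 406)) - 90189 = (71196 + sqrt(156)) - 90189 = (71196 + 2*sqrt(39)) - 90189 = -18993 + 2*sqrt(39)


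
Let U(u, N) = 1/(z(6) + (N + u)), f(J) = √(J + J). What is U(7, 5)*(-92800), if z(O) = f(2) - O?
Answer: -11600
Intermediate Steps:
f(J) = √2*√J (f(J) = √(2*J) = √2*√J)
z(O) = 2 - O (z(O) = √2*√2 - O = 2 - O)
U(u, N) = 1/(-4 + N + u) (U(u, N) = 1/((2 - 1*6) + (N + u)) = 1/((2 - 6) + (N + u)) = 1/(-4 + (N + u)) = 1/(-4 + N + u))
U(7, 5)*(-92800) = -92800/(-4 + 5 + 7) = -92800/8 = (⅛)*(-92800) = -11600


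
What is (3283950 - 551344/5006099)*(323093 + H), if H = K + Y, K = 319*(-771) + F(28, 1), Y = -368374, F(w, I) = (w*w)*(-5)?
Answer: -4852200553352225900/5006099 ≈ -9.6926e+11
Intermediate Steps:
F(w, I) = -5*w² (F(w, I) = w²*(-5) = -5*w²)
K = -249869 (K = 319*(-771) - 5*28² = -245949 - 5*784 = -245949 - 3920 = -249869)
H = -618243 (H = -249869 - 368374 = -618243)
(3283950 - 551344/5006099)*(323093 + H) = (3283950 - 551344/5006099)*(323093 - 618243) = (3283950 - 551344*1/5006099)*(-295150) = (3283950 - 551344/5006099)*(-295150) = (16439778259706/5006099)*(-295150) = -4852200553352225900/5006099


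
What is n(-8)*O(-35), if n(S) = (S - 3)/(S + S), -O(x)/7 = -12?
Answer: 231/4 ≈ 57.750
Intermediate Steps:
O(x) = 84 (O(x) = -7*(-12) = 84)
n(S) = (-3 + S)/(2*S) (n(S) = (-3 + S)/((2*S)) = (-3 + S)*(1/(2*S)) = (-3 + S)/(2*S))
n(-8)*O(-35) = ((½)*(-3 - 8)/(-8))*84 = ((½)*(-⅛)*(-11))*84 = (11/16)*84 = 231/4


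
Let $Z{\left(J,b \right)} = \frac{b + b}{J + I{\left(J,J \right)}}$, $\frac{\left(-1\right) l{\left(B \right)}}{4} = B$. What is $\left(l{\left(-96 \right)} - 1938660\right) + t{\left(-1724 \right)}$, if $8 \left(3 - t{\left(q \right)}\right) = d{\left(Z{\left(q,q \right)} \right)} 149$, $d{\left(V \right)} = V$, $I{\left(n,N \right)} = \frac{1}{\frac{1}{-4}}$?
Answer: $- \frac{3349399963}{1728} \approx -1.9383 \cdot 10^{6}$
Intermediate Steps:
$I{\left(n,N \right)} = -4$ ($I{\left(n,N \right)} = \frac{1}{- \frac{1}{4}} = -4$)
$l{\left(B \right)} = - 4 B$
$Z{\left(J,b \right)} = \frac{2 b}{-4 + J}$ ($Z{\left(J,b \right)} = \frac{b + b}{J - 4} = \frac{2 b}{-4 + J}$)
$t{\left(q \right)} = 3 - \frac{149 q}{4 \left(-4 + q\right)}$ ($t{\left(q \right)} = 3 - \frac{\frac{2 q}{-4 + q} 149}{8} = 3 - \frac{298 q \frac{1}{-4 + q}}{8} = 3 - \frac{149 q}{4 \left(-4 + q\right)}$)
$\left(l{\left(-96 \right)} - 1938660\right) + t{\left(-1724 \right)} = \left(\left(-4\right) \left(-96\right) - 1938660\right) + \frac{-48 - -236188}{4 \left(-4 - 1724\right)} = \left(384 - 1938660\right) + \frac{-48 + 236188}{4 \left(-1728\right)} = -1938276 + \frac{1}{4} \left(- \frac{1}{1728}\right) 236140 = -1938276 - \frac{59035}{1728} = - \frac{3349399963}{1728}$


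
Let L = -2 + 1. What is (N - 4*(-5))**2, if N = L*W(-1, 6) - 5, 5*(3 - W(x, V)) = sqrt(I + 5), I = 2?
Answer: (60 + sqrt(7))**2/25 ≈ 156.98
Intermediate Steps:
W(x, V) = 3 - sqrt(7)/5 (W(x, V) = 3 - sqrt(2 + 5)/5 = 3 - sqrt(7)/5)
L = -1
N = -8 + sqrt(7)/5 (N = -(3 - sqrt(7)/5) - 5 = (-3 + sqrt(7)/5) - 5 = -8 + sqrt(7)/5 ≈ -7.4708)
(N - 4*(-5))**2 = ((-8 + sqrt(7)/5) - 4*(-5))**2 = ((-8 + sqrt(7)/5) + 20)**2 = (12 + sqrt(7)/5)**2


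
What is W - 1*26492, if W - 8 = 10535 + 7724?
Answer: -8225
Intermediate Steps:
W = 18267 (W = 8 + (10535 + 7724) = 8 + 18259 = 18267)
W - 1*26492 = 18267 - 1*26492 = 18267 - 26492 = -8225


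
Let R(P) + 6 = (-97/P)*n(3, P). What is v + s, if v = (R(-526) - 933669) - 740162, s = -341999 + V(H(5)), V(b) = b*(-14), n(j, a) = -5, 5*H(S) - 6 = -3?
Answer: -5301673197/2630 ≈ -2.0158e+6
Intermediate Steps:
H(S) = ⅗ (H(S) = 6/5 + (⅕)*(-3) = 6/5 - ⅗ = ⅗)
V(b) = -14*b
R(P) = -6 + 485/P (R(P) = -6 - 97/P*(-5) = -6 + 485/P)
s = -1710037/5 (s = -341999 - 14*⅗ = -341999 - 42/5 = -1710037/5 ≈ -3.4201e+5)
v = -880438747/526 (v = ((-6 + 485/(-526)) - 933669) - 740162 = ((-6 + 485*(-1/526)) - 933669) - 740162 = ((-6 - 485/526) - 933669) - 740162 = (-3641/526 - 933669) - 740162 = -491113535/526 - 740162 = -880438747/526 ≈ -1.6738e+6)
v + s = -880438747/526 - 1710037/5 = -5301673197/2630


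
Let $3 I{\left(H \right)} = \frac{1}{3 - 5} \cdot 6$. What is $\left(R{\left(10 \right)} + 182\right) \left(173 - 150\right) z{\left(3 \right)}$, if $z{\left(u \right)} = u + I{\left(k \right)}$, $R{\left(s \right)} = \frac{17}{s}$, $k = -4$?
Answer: $\frac{42251}{5} \approx 8450.2$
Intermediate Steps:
$I{\left(H \right)} = -1$ ($I{\left(H \right)} = \frac{\frac{1}{3 - 5} \cdot 6}{3} = \frac{\frac{1}{-2} \cdot 6}{3} = \frac{\left(- \frac{1}{2}\right) 6}{3} = \frac{1}{3} \left(-3\right) = -1$)
$z{\left(u \right)} = -1 + u$ ($z{\left(u \right)} = u - 1 = -1 + u$)
$\left(R{\left(10 \right)} + 182\right) \left(173 - 150\right) z{\left(3 \right)} = \left(\frac{17}{10} + 182\right) \left(173 - 150\right) \left(-1 + 3\right) = \left(17 \cdot \frac{1}{10} + 182\right) 23 \cdot 2 = \left(\frac{17}{10} + 182\right) 23 \cdot 2 = \frac{1837}{10} \cdot 23 \cdot 2 = \frac{42251}{10} \cdot 2 = \frac{42251}{5}$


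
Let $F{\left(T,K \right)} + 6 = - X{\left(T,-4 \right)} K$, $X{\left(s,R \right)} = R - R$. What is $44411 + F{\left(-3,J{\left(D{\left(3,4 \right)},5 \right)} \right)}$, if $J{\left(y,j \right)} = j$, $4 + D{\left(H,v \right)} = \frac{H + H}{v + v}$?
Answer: $44405$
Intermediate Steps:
$D{\left(H,v \right)} = -4 + \frac{H}{v}$ ($D{\left(H,v \right)} = -4 + \frac{H + H}{v + v} = -4 + \frac{2 H}{2 v} = -4 + 2 H \frac{1}{2 v} = -4 + \frac{H}{v}$)
$X{\left(s,R \right)} = 0$
$F{\left(T,K \right)} = -6$ ($F{\left(T,K \right)} = -6 + \left(-1\right) 0 K = -6 + 0 K = -6 + 0 = -6$)
$44411 + F{\left(-3,J{\left(D{\left(3,4 \right)},5 \right)} \right)} = 44411 - 6 = 44405$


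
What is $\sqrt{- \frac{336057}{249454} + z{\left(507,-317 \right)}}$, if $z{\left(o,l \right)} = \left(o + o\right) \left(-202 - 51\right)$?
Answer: $\frac{5 i \sqrt{638559973761510}}{249454} \approx 506.5 i$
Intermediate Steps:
$z{\left(o,l \right)} = - 506 o$ ($z{\left(o,l \right)} = 2 o \left(-253\right) = - 506 o$)
$\sqrt{- \frac{336057}{249454} + z{\left(507,-317 \right)}} = \sqrt{- \frac{336057}{249454} - 256542} = \sqrt{- \frac{63995764125}{249454}} = \frac{5 i \sqrt{638559973761510}}{249454}$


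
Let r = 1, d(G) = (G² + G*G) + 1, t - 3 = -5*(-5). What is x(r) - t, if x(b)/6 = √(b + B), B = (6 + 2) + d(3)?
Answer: -28 + 12*√7 ≈ 3.7490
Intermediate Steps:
t = 28 (t = 3 - 5*(-5) = 3 + 25 = 28)
d(G) = 1 + 2*G² (d(G) = (G² + G²) + 1 = 2*G² + 1 = 1 + 2*G²)
B = 27 (B = (6 + 2) + (1 + 2*3²) = 8 + (1 + 2*9) = 8 + (1 + 18) = 8 + 19 = 27)
x(b) = 6*√(27 + b) (x(b) = 6*√(b + 27) = 6*√(27 + b))
x(r) - t = 6*√(27 + 1) - 1*28 = 6*√28 - 28 = 6*(2*√7) - 28 = 12*√7 - 28 = -28 + 12*√7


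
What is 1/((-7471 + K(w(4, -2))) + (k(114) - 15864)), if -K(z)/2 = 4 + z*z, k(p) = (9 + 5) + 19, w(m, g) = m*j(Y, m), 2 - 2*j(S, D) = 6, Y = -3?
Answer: -1/23438 ≈ -4.2666e-5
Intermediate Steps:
j(S, D) = -2 (j(S, D) = 1 - ½*6 = 1 - 3 = -2)
w(m, g) = -2*m (w(m, g) = m*(-2) = -2*m)
k(p) = 33 (k(p) = 14 + 19 = 33)
K(z) = -8 - 2*z² (K(z) = -2*(4 + z*z) = -2*(4 + z²) = -8 - 2*z²)
1/((-7471 + K(w(4, -2))) + (k(114) - 15864)) = 1/((-7471 + (-8 - 2*(-2*4)²)) + (33 - 15864)) = 1/((-7471 + (-8 - 2*(-8)²)) - 15831) = 1/((-7471 + (-8 - 2*64)) - 15831) = 1/((-7471 + (-8 - 128)) - 15831) = 1/((-7471 - 136) - 15831) = 1/(-7607 - 15831) = 1/(-23438) = -1/23438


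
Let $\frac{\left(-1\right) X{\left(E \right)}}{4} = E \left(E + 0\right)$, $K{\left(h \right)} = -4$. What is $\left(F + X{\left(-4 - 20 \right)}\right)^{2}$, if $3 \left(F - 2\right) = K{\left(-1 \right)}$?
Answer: $\frac{47748100}{9} \approx 5.3053 \cdot 10^{6}$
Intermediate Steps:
$X{\left(E \right)} = - 4 E^{2}$ ($X{\left(E \right)} = - 4 E \left(E + 0\right) = - 4 E E = - 4 E^{2}$)
$F = \frac{2}{3}$ ($F = 2 + \frac{1}{3} \left(-4\right) = 2 - \frac{4}{3} = \frac{2}{3} \approx 0.66667$)
$\left(F + X{\left(-4 - 20 \right)}\right)^{2} = \left(\frac{2}{3} - 4 \left(-4 - 20\right)^{2}\right)^{2} = \left(\frac{2}{3} - 4 \left(-24\right)^{2}\right)^{2} = \left(\frac{2}{3} - 2304\right)^{2} = \left(- \frac{6910}{3}\right)^{2} = \frac{47748100}{9}$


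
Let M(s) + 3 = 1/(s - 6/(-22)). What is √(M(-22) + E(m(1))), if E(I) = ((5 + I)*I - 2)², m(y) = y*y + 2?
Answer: 6*√763127/239 ≈ 21.931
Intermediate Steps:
m(y) = 2 + y² (m(y) = y² + 2 = 2 + y²)
E(I) = (-2 + I*(5 + I))² (E(I) = (I*(5 + I) - 2)² = (-2 + I*(5 + I))²)
M(s) = -3 + 1/(3/11 + s) (M(s) = -3 + 1/(s - 6/(-22)) = -3 + 1/(s - 6*(-1/22)) = -3 + 1/(s + 3/11) = -3 + 1/(3/11 + s))
√(M(-22) + E(m(1))) = √((2 - 33*(-22))/(3 + 11*(-22)) + (-2 + (2 + 1²)² + 5*(2 + 1²))²) = √((2 + 726)/(3 - 242) + (-2 + (2 + 1)² + 5*(2 + 1))²) = √(728/(-239) + (-2 + 3² + 5*3)²) = √(-1/239*728 + (-2 + 9 + 15)²) = √(-728/239 + 22²) = √(-728/239 + 484) = √(114948/239) = 6*√763127/239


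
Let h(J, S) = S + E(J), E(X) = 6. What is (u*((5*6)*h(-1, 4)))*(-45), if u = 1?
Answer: -13500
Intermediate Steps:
h(J, S) = 6 + S (h(J, S) = S + 6 = 6 + S)
(u*((5*6)*h(-1, 4)))*(-45) = (1*((5*6)*(6 + 4)))*(-45) = (1*(30*10))*(-45) = (1*300)*(-45) = 300*(-45) = -13500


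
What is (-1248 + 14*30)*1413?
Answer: -1169964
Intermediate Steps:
(-1248 + 14*30)*1413 = (-1248 + 420)*1413 = -828*1413 = -1169964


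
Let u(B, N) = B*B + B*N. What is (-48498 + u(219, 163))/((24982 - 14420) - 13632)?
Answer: -3516/307 ≈ -11.453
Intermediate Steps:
u(B, N) = B**2 + B*N
(-48498 + u(219, 163))/((24982 - 14420) - 13632) = (-48498 + 219*(219 + 163))/((24982 - 14420) - 13632) = (-48498 + 219*382)/(10562 - 13632) = (-48498 + 83658)/(-3070) = 35160*(-1/3070) = -3516/307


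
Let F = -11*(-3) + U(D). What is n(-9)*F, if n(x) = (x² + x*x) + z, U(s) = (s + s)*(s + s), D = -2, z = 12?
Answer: 8526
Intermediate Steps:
U(s) = 4*s² (U(s) = (2*s)*(2*s) = 4*s²)
n(x) = 12 + 2*x² (n(x) = (x² + x*x) + 12 = (x² + x²) + 12 = 2*x² + 12 = 12 + 2*x²)
F = 49 (F = -11*(-3) + 4*(-2)² = 33 + 4*4 = 33 + 16 = 49)
n(-9)*F = (12 + 2*(-9)²)*49 = (12 + 2*81)*49 = (12 + 162)*49 = 174*49 = 8526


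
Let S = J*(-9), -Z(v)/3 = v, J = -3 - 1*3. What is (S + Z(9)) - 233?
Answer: -206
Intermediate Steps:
J = -6 (J = -3 - 3 = -6)
Z(v) = -3*v
S = 54 (S = -6*(-9) = 54)
(S + Z(9)) - 233 = (54 - 3*9) - 233 = (54 - 27) - 233 = 27 - 233 = -206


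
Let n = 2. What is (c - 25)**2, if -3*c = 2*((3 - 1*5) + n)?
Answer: 625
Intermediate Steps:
c = 0 (c = -2*((3 - 1*5) + 2)/3 = -2*((3 - 5) + 2)/3 = -2*(-2 + 2)/3 = -2*0/3 = -1/3*0 = 0)
(c - 25)**2 = (0 - 25)**2 = (-25)**2 = 625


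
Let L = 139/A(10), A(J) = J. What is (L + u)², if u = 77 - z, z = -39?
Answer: 1687401/100 ≈ 16874.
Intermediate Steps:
L = 139/10 ≈ 13.900
u = 116 (u = 77 - 1*(-39) = 77 + 39 = 116)
(L + u)² = (139/10 + 116)² = (1299/10)² = 1687401/100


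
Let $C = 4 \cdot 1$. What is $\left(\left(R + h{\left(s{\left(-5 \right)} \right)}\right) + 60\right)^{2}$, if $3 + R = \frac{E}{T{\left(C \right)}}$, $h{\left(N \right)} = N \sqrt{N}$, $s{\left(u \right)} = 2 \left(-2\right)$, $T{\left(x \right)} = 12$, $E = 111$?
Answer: $\frac{69201}{16} - 1060 i \approx 4325.1 - 1060.0 i$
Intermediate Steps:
$C = 4$
$s{\left(u \right)} = -4$
$h{\left(N \right)} = N^{\frac{3}{2}}$
$R = \frac{25}{4}$ ($R = -3 + \frac{111}{12} = -3 + 111 \cdot \frac{1}{12} = -3 + \frac{37}{4} = \frac{25}{4} \approx 6.25$)
$\left(\left(R + h{\left(s{\left(-5 \right)} \right)}\right) + 60\right)^{2} = \left(\left(\frac{25}{4} + \left(-4\right)^{\frac{3}{2}}\right) + 60\right)^{2} = \left(\left(\frac{25}{4} - 8 i\right) + 60\right)^{2} = \left(\frac{265}{4} - 8 i\right)^{2}$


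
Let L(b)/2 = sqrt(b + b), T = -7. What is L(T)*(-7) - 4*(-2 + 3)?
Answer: -4 - 14*I*sqrt(14) ≈ -4.0 - 52.383*I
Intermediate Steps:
L(b) = 2*sqrt(2)*sqrt(b) (L(b) = 2*sqrt(b + b) = 2*sqrt(2*b) = 2*(sqrt(2)*sqrt(b)) = 2*sqrt(2)*sqrt(b))
L(T)*(-7) - 4*(-2 + 3) = (2*sqrt(2)*sqrt(-7))*(-7) - 4*(-2 + 3) = (2*sqrt(2)*(I*sqrt(7)))*(-7) - 4*1 = (2*I*sqrt(14))*(-7) - 4 = -14*I*sqrt(14) - 4 = -4 - 14*I*sqrt(14)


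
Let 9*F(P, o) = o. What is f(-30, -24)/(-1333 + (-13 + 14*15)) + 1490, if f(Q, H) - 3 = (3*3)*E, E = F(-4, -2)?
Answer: 1692639/1136 ≈ 1490.0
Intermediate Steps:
F(P, o) = o/9
E = -2/9 (E = (1/9)*(-2) = -2/9 ≈ -0.22222)
f(Q, H) = 1 (f(Q, H) = 3 + (3*3)*(-2/9) = 3 + 9*(-2/9) = 3 - 2 = 1)
f(-30, -24)/(-1333 + (-13 + 14*15)) + 1490 = 1/(-1333 + (-13 + 14*15)) + 1490 = 1/(-1333 + (-13 + 210)) + 1490 = 1/(-1333 + 197) + 1490 = 1/(-1136) + 1490 = 1*(-1/1136) + 1490 = -1/1136 + 1490 = 1692639/1136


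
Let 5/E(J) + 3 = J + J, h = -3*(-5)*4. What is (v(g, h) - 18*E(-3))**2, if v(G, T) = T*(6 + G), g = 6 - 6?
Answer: 136900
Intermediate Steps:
h = 60 (h = 15*4 = 60)
E(J) = 5/(-3 + 2*J) (E(J) = 5/(-3 + (J + J)) = 5/(-3 + 2*J))
g = 0
(v(g, h) - 18*E(-3))**2 = (60*(6 + 0) - 90/(-3 + 2*(-3)))**2 = (60*6 - 90/(-3 - 6))**2 = (360 - 90/(-9))**2 = (360 - 90*(-1)/9)**2 = (360 - 18*(-5/9))**2 = (360 + 10)**2 = 370**2 = 136900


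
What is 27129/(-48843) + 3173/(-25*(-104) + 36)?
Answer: 27822265/42916716 ≈ 0.64828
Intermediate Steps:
27129/(-48843) + 3173/(-25*(-104) + 36) = 27129*(-1/48843) + 3173/(2600 + 36) = -9043/16281 + 3173/2636 = 27822265/42916716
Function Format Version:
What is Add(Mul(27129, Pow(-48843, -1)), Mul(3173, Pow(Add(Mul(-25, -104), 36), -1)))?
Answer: Rational(27822265, 42916716) ≈ 0.64828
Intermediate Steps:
Add(Mul(27129, Pow(-48843, -1)), Mul(3173, Pow(Add(Mul(-25, -104), 36), -1))) = Add(Mul(27129, Rational(-1, 48843)), Mul(3173, Pow(Add(2600, 36), -1))) = Add(Rational(-9043, 16281), Mul(3173, Pow(2636, -1))) = Add(Rational(-9043, 16281), Mul(3173, Rational(1, 2636))) = Add(Rational(-9043, 16281), Rational(3173, 2636)) = Rational(27822265, 42916716)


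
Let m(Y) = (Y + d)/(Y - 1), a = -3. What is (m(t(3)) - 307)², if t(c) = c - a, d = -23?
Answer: 2408704/25 ≈ 96348.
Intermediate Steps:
t(c) = 3 + c (t(c) = c - 1*(-3) = c + 3 = 3 + c)
m(Y) = (-23 + Y)/(-1 + Y) (m(Y) = (Y - 23)/(Y - 1) = (-23 + Y)/(-1 + Y))
(m(t(3)) - 307)² = ((-23 + (3 + 3))/(-1 + (3 + 3)) - 307)² = ((-23 + 6)/(-1 + 6) - 307)² = (-17/5 - 307)² = (-1552/5)² = 2408704/25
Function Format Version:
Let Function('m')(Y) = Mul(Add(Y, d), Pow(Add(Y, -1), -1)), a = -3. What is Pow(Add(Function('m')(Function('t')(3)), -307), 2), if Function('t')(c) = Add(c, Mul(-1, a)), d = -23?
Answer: Rational(2408704, 25) ≈ 96348.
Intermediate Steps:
Function('t')(c) = Add(3, c) (Function('t')(c) = Add(c, Mul(-1, -3)) = Add(c, 3) = Add(3, c))
Function('m')(Y) = Mul(Pow(Add(-1, Y), -1), Add(-23, Y)) (Function('m')(Y) = Mul(Add(Y, -23), Pow(Add(Y, -1), -1)) = Mul(Add(-23, Y), Pow(Add(-1, Y), -1)) = Mul(Pow(Add(-1, Y), -1), Add(-23, Y)))
Pow(Add(Function('m')(Function('t')(3)), -307), 2) = Pow(Add(Mul(Pow(Add(-1, Add(3, 3)), -1), Add(-23, Add(3, 3))), -307), 2) = Pow(Add(Mul(Pow(Add(-1, 6), -1), Add(-23, 6)), -307), 2) = Pow(Add(Mul(Pow(5, -1), -17), -307), 2) = Pow(Add(Mul(Rational(1, 5), -17), -307), 2) = Pow(Add(Rational(-17, 5), -307), 2) = Pow(Rational(-1552, 5), 2) = Rational(2408704, 25)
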